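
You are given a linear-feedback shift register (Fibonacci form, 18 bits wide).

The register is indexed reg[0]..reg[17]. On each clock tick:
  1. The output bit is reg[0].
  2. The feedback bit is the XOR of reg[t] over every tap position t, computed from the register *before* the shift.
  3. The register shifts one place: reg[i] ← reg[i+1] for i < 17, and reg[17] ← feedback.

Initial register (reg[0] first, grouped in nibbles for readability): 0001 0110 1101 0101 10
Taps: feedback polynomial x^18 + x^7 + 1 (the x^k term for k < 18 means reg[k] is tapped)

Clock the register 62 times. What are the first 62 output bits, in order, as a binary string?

k : reg_k → out_k, fb_k
0: 000101101101010110 → 0, fb=0
1: 001011011010101100 → 0, fb=1
2: 010110110101011001 → 0, fb=1
3: 101101101010110011 → 1, fb=1
4: 011011010101100111 → 0, fb=1
5: 110110101011001111 → 1, fb=1
6: 101101010110011111 → 1, fb=0
7: 011010101100111110 → 0, fb=0
8: 110101011001111100 → 1, fb=0
9: 101010110011111000 → 1, fb=0
10: 010101100111110000 → 0, fb=0
11: 101011001111100000 → 1, fb=1
12: 010110011111000001 → 0, fb=1
13: 101100111110000011 → 1, fb=0
14: 011001111100000110 → 0, fb=1
15: 110011111000001101 → 1, fb=0
16: 100111110000011010 → 1, fb=0
17: 001111100000110100 → 0, fb=0
18: 011111000001101000 → 0, fb=0
19: 111110000011010000 → 1, fb=1
20: 111100000110100001 → 1, fb=1
21: 111000001101000011 → 1, fb=1
22: 110000011010000111 → 1, fb=0
23: 100000110100001110 → 1, fb=0
24: 000001101000011100 → 0, fb=0
25: 000011010000111000 → 0, fb=1
26: 000110100001110001 → 0, fb=0
27: 001101000011100010 → 0, fb=0
28: 011010000111000100 → 0, fb=0
29: 110100001110001000 → 1, fb=1
30: 101000011100010001 → 1, fb=0
31: 010000111000100010 → 0, fb=1
32: 100001110001000101 → 1, fb=0
33: 000011100010001010 → 0, fb=0
34: 000111000100010100 → 0, fb=0
35: 001110001000101000 → 0, fb=0
36: 011100010001010000 → 0, fb=1
37: 111000100010100001 → 1, fb=1
38: 110001000101000011 → 1, fb=1
39: 100010001010000111 → 1, fb=1
40: 000100010100001111 → 0, fb=1
41: 001000101000011111 → 0, fb=0
42: 010001010000111110 → 0, fb=1
43: 100010100001111101 → 1, fb=1
44: 000101000011111011 → 0, fb=0
45: 001010000111110110 → 0, fb=0
46: 010100001111101100 → 0, fb=0
47: 101000011111011000 → 1, fb=0
48: 010000111110110000 → 0, fb=1
49: 100001111101100001 → 1, fb=0
50: 000011111011000010 → 0, fb=1
51: 000111110110000101 → 0, fb=1
52: 001111101100001011 → 0, fb=0
53: 011111011000010110 → 0, fb=1
54: 111110110000101101 → 1, fb=0
55: 111101100001011010 → 1, fb=1
56: 111011000010110101 → 1, fb=1
57: 110110000101101011 → 1, fb=1
58: 101100001011010111 → 1, fb=1
59: 011000010110101111 → 0, fb=1
60: 110000101101011111 → 1, fb=1
61: 100001011010111111 → 1, fb=0

00010110110101011001111100000110100001110001000101000011111011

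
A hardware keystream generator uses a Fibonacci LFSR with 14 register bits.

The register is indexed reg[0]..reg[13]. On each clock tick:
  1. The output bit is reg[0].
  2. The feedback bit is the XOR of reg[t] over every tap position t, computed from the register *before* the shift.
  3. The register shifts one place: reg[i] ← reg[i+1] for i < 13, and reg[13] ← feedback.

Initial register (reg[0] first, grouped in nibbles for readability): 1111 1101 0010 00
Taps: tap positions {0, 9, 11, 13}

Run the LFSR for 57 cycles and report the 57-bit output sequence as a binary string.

111111010010001100001001010010100010000000110101000011100

step | reg (before) | out | fb
   0 | 11111101001000 | 1 | 1
   1 | 11111010010001 | 1 | 1
   2 | 11110100100011 | 1 | 0
   3 | 11101001000110 | 1 | 0
   4 | 11010010001100 | 1 | 0
   5 | 10100100011000 | 1 | 0
   6 | 01001000110000 | 0 | 1
   7 | 10010001100001 | 1 | 0
   8 | 00100011000010 | 0 | 0
   9 | 01000110000100 | 0 | 1
  10 | 10001100001001 | 1 | 0
  11 | 00011000010010 | 0 | 1
  12 | 00110000100101 | 0 | 0
  13 | 01100001001010 | 0 | 0
  14 | 11000010010100 | 1 | 1
  15 | 10000100101001 | 1 | 0
  16 | 00001001010010 | 0 | 1
  17 | 00010010100101 | 0 | 0
  18 | 00100101001010 | 0 | 0
  19 | 01001010010100 | 0 | 0
  20 | 10010100101000 | 1 | 1
  21 | 00101001010001 | 0 | 0
  22 | 01010010100010 | 0 | 0
  23 | 10100101000100 | 1 | 0
  24 | 01001010001000 | 0 | 0
  25 | 10010100010000 | 1 | 0
  26 | 00101000100000 | 0 | 0
  27 | 01010001000000 | 0 | 0
  28 | 10100010000000 | 1 | 1
  29 | 01000100000001 | 0 | 1
  30 | 10001000000011 | 1 | 0
  31 | 00010000000110 | 0 | 1
  32 | 00100000001101 | 0 | 0
  33 | 01000000011010 | 0 | 1
  34 | 10000000110101 | 1 | 0
  35 | 00000001101010 | 0 | 0
  36 | 00000011010100 | 0 | 0
  37 | 00000110101000 | 0 | 0
  38 | 00001101010000 | 0 | 1
  39 | 00011010100001 | 0 | 1
  40 | 00110101000011 | 0 | 1
  41 | 01101010000111 | 0 | 0
  42 | 11010100001110 | 1 | 0
  43 | 10101000011100 | 1 | 1
  44 | 01010000111001 | 0 | 0
  45 | 10100001110010 | 1 | 0
  46 | 01000011100100 | 0 | 1
  47 | 10000111001001 | 1 | 0
  48 | 00001110010010 | 0 | 1
  49 | 00011100100101 | 0 | 0
  50 | 00111001001010 | 0 | 0
  51 | 01110010010100 | 0 | 0
  52 | 11100100101000 | 1 | 1
  53 | 11001001010001 | 1 | 1
  54 | 10010010100011 | 1 | 0
  55 | 00100101000110 | 0 | 1
  56 | 01001010001101 | 0 | 0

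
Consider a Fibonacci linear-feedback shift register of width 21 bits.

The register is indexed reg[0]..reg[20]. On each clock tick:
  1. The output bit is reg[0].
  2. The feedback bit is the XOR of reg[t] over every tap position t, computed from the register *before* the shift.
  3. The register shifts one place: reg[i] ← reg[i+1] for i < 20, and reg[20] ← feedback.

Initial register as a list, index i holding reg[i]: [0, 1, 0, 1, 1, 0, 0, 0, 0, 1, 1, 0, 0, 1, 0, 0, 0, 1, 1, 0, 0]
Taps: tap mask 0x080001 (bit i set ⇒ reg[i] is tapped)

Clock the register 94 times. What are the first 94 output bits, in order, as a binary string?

k : reg_k → out_k, fb_k
0: 010110000110010001100 → 0, fb=0
1: 101100001100100011000 → 1, fb=1
2: 011000011001000110001 → 0, fb=0
3: 110000110010001100010 → 1, fb=0
4: 100001100100011000100 → 1, fb=1
5: 000011001000110001001 → 0, fb=0
6: 000110010001100010010 → 0, fb=1
7: 001100100011000100101 → 0, fb=0
8: 011001000110001001010 → 0, fb=1
9: 110010001100010010101 → 1, fb=1
10: 100100011000100101011 → 1, fb=0
11: 001000110001001010110 → 0, fb=1
12: 010001100010010101101 → 0, fb=0
13: 100011000100101011010 → 1, fb=0
14: 000110001001010110100 → 0, fb=0
15: 001100010010101101000 → 0, fb=0
16: 011000100101011010000 → 0, fb=0
17: 110001001010110100000 → 1, fb=1
18: 100010010101101000001 → 1, fb=1
19: 000100101011010000011 → 0, fb=1
20: 001001010110100000111 → 0, fb=1
21: 010010101101000001111 → 0, fb=1
22: 100101011010000011111 → 1, fb=0
23: 001010110100000111110 → 0, fb=1
24: 010101101000001111101 → 0, fb=0
25: 101011010000011111010 → 1, fb=0
26: 010110100000111110100 → 0, fb=0
27: 101101000001111101000 → 1, fb=1
28: 011010000011111010001 → 0, fb=0
29: 110100000111110100010 → 1, fb=0
30: 101000001111101000100 → 1, fb=1
31: 010000011111010001001 → 0, fb=0
32: 100000111110100010010 → 1, fb=0
33: 000001111101000100100 → 0, fb=0
34: 000011111010001001000 → 0, fb=0
35: 000111110100010010000 → 0, fb=0
36: 001111101000100100000 → 0, fb=0
37: 011111010001001000000 → 0, fb=0
38: 111110100010010000000 → 1, fb=1
39: 111101000100100000001 → 1, fb=1
40: 111010001001000000011 → 1, fb=0
41: 110100010010000000110 → 1, fb=0
42: 101000100100000001100 → 1, fb=1
43: 010001001000000011001 → 0, fb=0
44: 100010010000000110010 → 1, fb=0
45: 000100100000001100100 → 0, fb=0
46: 001001000000011001000 → 0, fb=0
47: 010010000000110010000 → 0, fb=0
48: 100100000001100100000 → 1, fb=1
49: 001000000011001000001 → 0, fb=0
50: 010000000110010000010 → 0, fb=1
51: 100000001100100000101 → 1, fb=1
52: 000000011001000001011 → 0, fb=1
53: 000000110010000010111 → 0, fb=1
54: 000001100100000101111 → 0, fb=1
55: 000011001000001011111 → 0, fb=1
56: 000110010000010111111 → 0, fb=1
57: 001100100000101111111 → 0, fb=1
58: 011001000001011111111 → 0, fb=1
59: 110010000010111111111 → 1, fb=0
60: 100100000101111111110 → 1, fb=0
61: 001000001011111111100 → 0, fb=0
62: 010000010111111111000 → 0, fb=0
63: 100000101111111110000 → 1, fb=1
64: 000001011111111100001 → 0, fb=0
65: 000010111111111000010 → 0, fb=1
66: 000101111111110000101 → 0, fb=0
67: 001011111111100001010 → 0, fb=1
68: 010111111111000010101 → 0, fb=0
69: 101111111110000101010 → 1, fb=0
70: 011111111100001010100 → 0, fb=0
71: 111111111000010101000 → 1, fb=1
72: 111111110000101010001 → 1, fb=1
73: 111111100001010100011 → 1, fb=0
74: 111111000010101000110 → 1, fb=0
75: 111110000101010001100 → 1, fb=1
76: 111100001010100011001 → 1, fb=1
77: 111000010101000110011 → 1, fb=0
78: 110000101010001100110 → 1, fb=0
79: 100001010100011001100 → 1, fb=1
80: 000010101000110011001 → 0, fb=0
81: 000101010001100110010 → 0, fb=1
82: 001010100011001100101 → 0, fb=0
83: 010101000110011001010 → 0, fb=1
84: 101010001100110010101 → 1, fb=1
85: 010100011001100101011 → 0, fb=1
86: 101000110011001010111 → 1, fb=0
87: 010001100110010101110 → 0, fb=1
88: 100011001100101011101 → 1, fb=1
89: 000110011001010111011 → 0, fb=1
90: 001100110010101110111 → 0, fb=1
91: 011001100101011101111 → 0, fb=1
92: 110011001010111011111 → 1, fb=0
93: 100110010101110111110 → 1, fb=0

0101100001100100011000100101011010000011111010001001000000011001000001011111111100001010100011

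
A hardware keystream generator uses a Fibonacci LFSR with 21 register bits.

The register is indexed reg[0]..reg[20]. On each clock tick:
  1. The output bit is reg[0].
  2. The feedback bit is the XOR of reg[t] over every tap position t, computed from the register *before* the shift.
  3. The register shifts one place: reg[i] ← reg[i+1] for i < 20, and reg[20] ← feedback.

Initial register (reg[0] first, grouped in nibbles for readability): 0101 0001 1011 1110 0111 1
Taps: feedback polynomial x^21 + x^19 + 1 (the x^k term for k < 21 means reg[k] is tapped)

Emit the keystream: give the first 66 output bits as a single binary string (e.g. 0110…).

010100011011111001111101111100011001011001110011010110100011110010

step | reg (before) | out | fb
   0 | 010100011011111001111 | 0 | 1
   1 | 101000110111110011111 | 1 | 0
   2 | 010001101111100111110 | 0 | 1
   3 | 100011011111001111101 | 1 | 1
   4 | 000110111110011111011 | 0 | 1
   5 | 001101111100111110111 | 0 | 1
   6 | 011011111001111101111 | 0 | 1
   7 | 110111110011111011111 | 1 | 0
   8 | 101111100111110111110 | 1 | 0
   9 | 011111001111101111100 | 0 | 0
  10 | 111110011111011111000 | 1 | 1
  11 | 111100111110111110001 | 1 | 1
  12 | 111001111101111100011 | 1 | 0
  13 | 110011111011111000110 | 1 | 0
  14 | 100111110111110001100 | 1 | 1
  15 | 001111101111100011001 | 0 | 0
  16 | 011111011111000110010 | 0 | 1
  17 | 111110111110001100101 | 1 | 1
  18 | 111101111100011001011 | 1 | 0
  19 | 111011111000110010110 | 1 | 0
  20 | 110111110001100101100 | 1 | 1
  21 | 101111100011001011001 | 1 | 1
  22 | 011111000110010110011 | 0 | 1
  23 | 111110001100101100111 | 1 | 0
  24 | 111100011001011001110 | 1 | 0
  25 | 111000110010110011100 | 1 | 1
  26 | 110001100101100111001 | 1 | 1
  27 | 100011001011001110011 | 1 | 0
  28 | 000110010110011100110 | 0 | 1
  29 | 001100101100111001101 | 0 | 0
  30 | 011001011001110011010 | 0 | 1
  31 | 110010110011100110101 | 1 | 1
  32 | 100101100111001101011 | 1 | 0
  33 | 001011001110011010110 | 0 | 1
  34 | 010110011100110101101 | 0 | 0
  35 | 101100111001101011010 | 1 | 0
  36 | 011001110011010110100 | 0 | 0
  37 | 110011100110101101000 | 1 | 1
  38 | 100111001101011010001 | 1 | 1
  39 | 001110011010110100011 | 0 | 1
  40 | 011100110101101000111 | 0 | 1
  41 | 111001101011010001111 | 1 | 0
  42 | 110011010110100011110 | 1 | 0
  43 | 100110101101000111100 | 1 | 1
  44 | 001101011010001111001 | 0 | 0
  45 | 011010110100011110010 | 0 | 1
  46 | 110101101000111100101 | 1 | 1
  47 | 101011010001111001011 | 1 | 0
  48 | 010110100011110010110 | 0 | 1
  49 | 101101000111100101101 | 1 | 1
  50 | 011010001111001011011 | 0 | 1
  51 | 110100011110010110111 | 1 | 0
  52 | 101000111100101101110 | 1 | 0
  53 | 010001111001011011100 | 0 | 0
  54 | 100011110010110111000 | 1 | 1
  55 | 000111100101101110001 | 0 | 0
  56 | 001111001011011100010 | 0 | 1
  57 | 011110010110111000101 | 0 | 0
  58 | 111100101101110001010 | 1 | 0
  59 | 111001011011100010100 | 1 | 1
  60 | 110010110111000101001 | 1 | 1
  61 | 100101101110001010011 | 1 | 0
  62 | 001011011100010100110 | 0 | 1
  63 | 010110111000101001101 | 0 | 0
  64 | 101101110001010011010 | 1 | 0
  65 | 011011100010100110100 | 0 | 0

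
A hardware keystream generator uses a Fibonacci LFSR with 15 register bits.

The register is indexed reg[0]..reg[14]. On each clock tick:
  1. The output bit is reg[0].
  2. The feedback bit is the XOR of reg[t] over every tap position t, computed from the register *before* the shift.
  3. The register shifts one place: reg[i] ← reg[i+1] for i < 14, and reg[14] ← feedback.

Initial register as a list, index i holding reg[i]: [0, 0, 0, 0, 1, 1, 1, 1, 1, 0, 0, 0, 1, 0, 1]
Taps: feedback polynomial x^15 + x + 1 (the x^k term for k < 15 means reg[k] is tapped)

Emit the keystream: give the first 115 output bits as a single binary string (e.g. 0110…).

k : reg_k → out_k, fb_k
0: 000011111000101 → 0, fb=0
1: 000111110001010 → 0, fb=0
2: 001111100010100 → 0, fb=0
3: 011111000101000 → 0, fb=1
4: 111110001010001 → 1, fb=0
5: 111100010100010 → 1, fb=0
6: 111000101000100 → 1, fb=0
7: 110001010001000 → 1, fb=0
8: 100010100010000 → 1, fb=1
9: 000101000100001 → 0, fb=0
10: 001010001000010 → 0, fb=0
11: 010100010000100 → 0, fb=1
12: 101000100001001 → 1, fb=1
13: 010001000010011 → 0, fb=1
14: 100010000100111 → 1, fb=1
15: 000100001001111 → 0, fb=0
16: 001000010011110 → 0, fb=0
17: 010000100111100 → 0, fb=1
18: 100001001111001 → 1, fb=1
19: 000010011110011 → 0, fb=0
20: 000100111100110 → 0, fb=0
21: 001001111001100 → 0, fb=0
22: 010011110011000 → 0, fb=1
23: 100111100110001 → 1, fb=1
24: 001111001100011 → 0, fb=0
25: 011110011000110 → 0, fb=1
26: 111100110001101 → 1, fb=0
27: 111001100011010 → 1, fb=0
28: 110011000110100 → 1, fb=0
29: 100110001101000 → 1, fb=1
30: 001100011010001 → 0, fb=0
31: 011000110100010 → 0, fb=1
32: 110001101000101 → 1, fb=0
33: 100011010001010 → 1, fb=1
34: 000110100010101 → 0, fb=0
35: 001101000101010 → 0, fb=0
36: 011010001010100 → 0, fb=1
37: 110100010101001 → 1, fb=0
38: 101000101010010 → 1, fb=1
39: 010001010100101 → 0, fb=1
40: 100010101001011 → 1, fb=1
41: 000101010010111 → 0, fb=0
42: 001010100101110 → 0, fb=0
43: 010101001011100 → 0, fb=1
44: 101010010111001 → 1, fb=1
45: 010100101110011 → 0, fb=1
46: 101001011100111 → 1, fb=1
47: 010010111001111 → 0, fb=1
48: 100101110011111 → 1, fb=1
49: 001011100111111 → 0, fb=0
50: 010111001111110 → 0, fb=1
51: 101110011111101 → 1, fb=1
52: 011100111111011 → 0, fb=1
53: 111001111110111 → 1, fb=0
54: 110011111101110 → 1, fb=0
55: 100111111011100 → 1, fb=1
56: 001111110111001 → 0, fb=0
57: 011111101110010 → 0, fb=1
58: 111111011100101 → 1, fb=0
59: 111110111001010 → 1, fb=0
60: 111101110010100 → 1, fb=0
61: 111011100101000 → 1, fb=0
62: 110111001010000 → 1, fb=0
63: 101110010100000 → 1, fb=1
64: 011100101000001 → 0, fb=1
65: 111001010000011 → 1, fb=0
66: 110010100000110 → 1, fb=0
67: 100101000001100 → 1, fb=1
68: 001010000011001 → 0, fb=0
69: 010100000110010 → 0, fb=1
70: 101000001100101 → 1, fb=1
71: 010000011001011 → 0, fb=1
72: 100000110010111 → 1, fb=1
73: 000001100101111 → 0, fb=0
74: 000011001011110 → 0, fb=0
75: 000110010111100 → 0, fb=0
76: 001100101111000 → 0, fb=0
77: 011001011110000 → 0, fb=1
78: 110010111100001 → 1, fb=0
79: 100101111000010 → 1, fb=1
80: 001011110000101 → 0, fb=0
81: 010111100001010 → 0, fb=1
82: 101111000010101 → 1, fb=1
83: 011110000101011 → 0, fb=1
84: 111100001010111 → 1, fb=0
85: 111000010101110 → 1, fb=0
86: 110000101011100 → 1, fb=0
87: 100001010111000 → 1, fb=1
88: 000010101110001 → 0, fb=0
89: 000101011100010 → 0, fb=0
90: 001010111000100 → 0, fb=0
91: 010101110001000 → 0, fb=1
92: 101011100010001 → 1, fb=1
93: 010111000100011 → 0, fb=1
94: 101110001000111 → 1, fb=1
95: 011100010001111 → 0, fb=1
96: 111000100011111 → 1, fb=0
97: 110001000111110 → 1, fb=0
98: 100010001111100 → 1, fb=1
99: 000100011111001 → 0, fb=0
100: 001000111110010 → 0, fb=0
101: 010001111100100 → 0, fb=1
102: 100011111001001 → 1, fb=1
103: 000111110010011 → 0, fb=0
104: 001111100100110 → 0, fb=0
105: 011111001001100 → 0, fb=1
106: 111110010011001 → 1, fb=0
107: 111100100110010 → 1, fb=0
108: 111001001100100 → 1, fb=0
109: 110010011001000 → 1, fb=0
110: 100100110010000 → 1, fb=1
111: 001001100100001 → 0, fb=0
112: 010011001000010 → 0, fb=1
113: 100110010000101 → 1, fb=1
114: 001100100001011 → 0, fb=0

0000111110001010001000010011110011000110100010101001011100111111011100101000001100101111000010101110001000111110010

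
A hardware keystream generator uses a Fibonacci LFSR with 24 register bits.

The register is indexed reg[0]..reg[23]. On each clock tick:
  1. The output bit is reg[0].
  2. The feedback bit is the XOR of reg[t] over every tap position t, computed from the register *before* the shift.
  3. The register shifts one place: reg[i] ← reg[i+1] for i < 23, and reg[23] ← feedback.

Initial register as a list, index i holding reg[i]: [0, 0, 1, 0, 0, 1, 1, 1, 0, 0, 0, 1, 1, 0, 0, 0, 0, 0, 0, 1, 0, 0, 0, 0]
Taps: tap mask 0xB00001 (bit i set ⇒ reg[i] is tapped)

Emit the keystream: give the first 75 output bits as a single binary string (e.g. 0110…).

tick  register→output (feedback)
  0  001001110001100000010000→0 (0)
  1  010011100011000000100000→0 (0)
  2  100111000110000001000000→1 (1)
  3  001110001100000010000001→0 (1)
  4  011100011000000100000011→0 (1)
  5  111000110000001000000111→1 (1)
  6  110001100000010000001111→1 (0)
  7  100011000000100000011110→1 (1)
  8  000110000001000000111101→0 (1)
  9  001100000010000001111011→0 (0)
 10  011000000100000011110110→0 (1)
 11  110000001000000111101101→1 (0)
 12  100000010000001111011010→1 (0)
 13  000000100000011110110100→0 (1)
 14  000001000000111101101001→0 (0)
 15  000010000001111011010010→0 (0)
 16  000100000011110110100100→0 (1)
 17  001000000111101101001001→0 (0)
 18  010000001111011010010010→0 (0)
 19  100000011110110100100100→1 (0)
 20  000000111101101001001000→0 (1)
 21  000001111011010010010001→0 (1)
 22  000011110110100100100011→0 (1)
 23  000111101101001001000111→0 (0)
 24  001111011010010010001110→0 (0)
 25  011110110100100100011100→0 (0)
 26  111101101001001000111000→1 (0)
 27  111011010010010001110000→1 (1)
 28  110110100100100011100001→1 (0)
 29  101101001001000111000010→1 (1)
 30  011010010010001110000101→0 (0)
 31  110100100100011100001010→1 (0)
 32  101001001000111000010100→1 (0)
 33  010010010001110000101000→0 (1)
 34  100100100011100001010001→1 (0)
 35  001001000111000010100010→0 (0)
 36  010010001110000101000100→0 (1)
 37  100100011100001010001001→1 (1)
 38  001000111000010100010011→0 (1)
 39  010001110000101000100111→0 (0)
 40  100011100001010001001110→1 (1)
 41  000111000010100010011101→0 (1)
 42  001110000101000100111011→0 (0)
 43  011100001010001001110110→0 (1)
 44  111000010100010011101101→1 (0)
 45  110000101000100111011010→1 (0)
 46  100001010001001110110100→1 (0)
 47  000010100010011101101000→0 (1)
 48  000101000100111011010001→0 (1)
 49  001010001001110110100011→0 (1)
 50  010100010011101101000111→0 (0)
 51  101000100111011010001110→1 (1)
 52  010001001110110100011101→0 (1)
 53  100010011101101000111011→1 (1)
 54  000100111011010001110111→0 (0)
 55  001001110110100011101110→0 (0)
 56  010011101101000111011100→0 (0)
 57  100111011010001110111000→1 (0)
 58  001110110100011101110000→0 (0)
 59  011101101000111011100000→0 (0)
 60  111011010001110111000000→1 (1)
 61  110110100011101110000001→1 (0)
 62  101101000111011100000010→1 (1)
 63  011010001110111000000101→0 (0)
 64  110100011101110000001010→1 (0)
 65  101000111011100000010100→1 (0)
 66  010001110111000000101000→0 (1)
 67  100011101110000001010001→1 (0)
 68  000111011100000010100010→0 (0)
 69  001110111000000101000100→0 (1)
 70  011101110000001010001001→0 (0)
 71  111011100000010100010010→1 (1)
 72  110111000000101000100101→1 (1)
 73  101110000001010001001011→1 (1)
 74  011100000010100010010111→0 (0)

001001110001100000010000001111011010010010001110000101000100111011010001110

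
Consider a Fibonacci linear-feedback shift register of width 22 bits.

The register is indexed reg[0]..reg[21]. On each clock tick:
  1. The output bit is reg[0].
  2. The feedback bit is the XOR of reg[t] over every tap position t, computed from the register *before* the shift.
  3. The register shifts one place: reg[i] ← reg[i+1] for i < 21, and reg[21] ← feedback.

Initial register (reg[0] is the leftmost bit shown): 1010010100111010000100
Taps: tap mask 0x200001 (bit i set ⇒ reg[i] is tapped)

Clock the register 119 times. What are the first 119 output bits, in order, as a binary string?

10100101001110100001001100011000101100000111011110111100100000010110101101011100000001101100100110100000000100100011101

tick  register→output (feedback)
  0  1010010100111010000100→1 (1)
  1  0100101001110100001001→0 (1)
  2  1001010011101000010011→1 (0)
  3  0010100111010000100110→0 (0)
  4  0101001110100001001100→0 (0)
  5  1010011101000010011000→1 (1)
  6  0100111010000100110001→0 (1)
  7  1001110100001001100011→1 (0)
  8  0011101000010011000110→0 (0)
  9  0111010000100110001100→0 (0)
 10  1110100001001100011000→1 (1)
 11  1101000010011000110001→1 (0)
 12  1010000100110001100010→1 (1)
 13  0100001001100011000101→0 (1)
 14  1000010011000110001011→1 (0)
 15  0000100110001100010110→0 (0)
 16  0001001100011000101100→0 (0)
 17  0010011000110001011000→0 (0)
 18  0100110001100010110000→0 (0)
 19  1001100011000101100000→1 (1)
 20  0011000110001011000001→0 (1)
 21  0110001100010110000011→0 (1)
 22  1100011000101100000111→1 (0)
 23  1000110001011000001110→1 (1)
 24  0001100010110000011101→0 (1)
 25  0011000101100000111011→0 (1)
 26  0110001011000001110111→0 (1)
 27  1100010110000011101111→1 (0)
 28  1000101100000111011110→1 (1)
 29  0001011000001110111101→0 (1)
 30  0010110000011101111011→0 (1)
 31  0101100000111011110111→0 (1)
 32  1011000001110111101111→1 (0)
 33  0110000011101111011110→0 (0)
 34  1100000111011110111100→1 (1)
 35  1000001110111101111001→1 (0)
 36  0000011101111011110010→0 (0)
 37  0000111011110111100100→0 (0)
 38  0001110111101111001000→0 (0)
 39  0011101111011110010000→0 (0)
 40  0111011110111100100000→0 (0)
 41  1110111101111001000000→1 (1)
 42  1101111011110010000001→1 (0)
 43  1011110111100100000010→1 (1)
 44  0111101111001000000101→0 (1)
 45  1111011110010000001011→1 (0)
 46  1110111100100000010110→1 (1)
 47  1101111001000000101101→1 (0)
 48  1011110010000001011010→1 (1)
 49  0111100100000010110101→0 (1)
 50  1111001000000101101011→1 (0)
 51  1110010000001011010110→1 (1)
 52  1100100000010110101101→1 (0)
 53  1001000000101101011010→1 (1)
 54  0010000001011010110101→0 (1)
 55  0100000010110101101011→0 (1)
 56  1000000101101011010111→1 (0)
 57  0000001011010110101110→0 (0)
 58  0000010110101101011100→0 (0)
 59  0000101101011010111000→0 (0)
 60  0001011010110101110000→0 (0)
 61  0010110101101011100000→0 (0)
 62  0101101011010111000000→0 (0)
 63  1011010110101110000000→1 (1)
 64  0110101101011100000001→0 (1)
 65  1101011010111000000011→1 (0)
 66  1010110101110000000110→1 (1)
 67  0101101011100000001101→0 (1)
 68  1011010111000000011011→1 (0)
 69  0110101110000000110110→0 (0)
 70  1101011100000001101100→1 (1)
 71  1010111000000011011001→1 (0)
 72  0101110000000110110010→0 (0)
 73  1011100000001101100100→1 (1)
 74  0111000000011011001001→0 (1)
 75  1110000000110110010011→1 (0)
 76  1100000001101100100110→1 (1)
 77  1000000011011001001101→1 (0)
 78  0000000110110010011010→0 (0)
 79  0000001101100100110100→0 (0)
 80  0000011011001001101000→0 (0)
 81  0000110110010011010000→0 (0)
 82  0001101100100110100000→0 (0)
 83  0011011001001101000000→0 (0)
 84  0110110010011010000000→0 (0)
 85  1101100100110100000000→1 (1)
 86  1011001001101000000001→1 (0)
 87  0110010011010000000010→0 (0)
 88  1100100110100000000100→1 (1)
 89  1001001101000000001001→1 (0)
 90  0010011010000000010010→0 (0)
 91  0100110100000000100100→0 (0)
 92  1001101000000001001000→1 (1)
 93  0011010000000010010001→0 (1)
 94  0110100000000100100011→0 (1)
 95  1101000000001001000111→1 (0)
 96  1010000000010010001110→1 (1)
 97  0100000000100100011101→0 (1)
 98  1000000001001000111011→1 (0)
 99  0000000010010001110110→0 (0)
100  0000000100100011101100→0 (0)
101  0000001001000111011000→0 (0)
102  0000010010001110110000→0 (0)
103  0000100100011101100000→0 (0)
104  0001001000111011000000→0 (0)
105  0010010001110110000000→0 (0)
106  0100100011101100000000→0 (0)
107  1001000111011000000000→1 (1)
108  0010001110110000000001→0 (1)
109  0100011101100000000011→0 (1)
110  1000111011000000000111→1 (0)
111  0001110110000000001110→0 (0)
112  0011101100000000011100→0 (0)
113  0111011000000000111000→0 (0)
114  1110110000000001110000→1 (1)
115  1101100000000011100001→1 (0)
116  1011000000000111000010→1 (1)
117  0110000000001110000101→0 (1)
118  1100000000011100001011→1 (0)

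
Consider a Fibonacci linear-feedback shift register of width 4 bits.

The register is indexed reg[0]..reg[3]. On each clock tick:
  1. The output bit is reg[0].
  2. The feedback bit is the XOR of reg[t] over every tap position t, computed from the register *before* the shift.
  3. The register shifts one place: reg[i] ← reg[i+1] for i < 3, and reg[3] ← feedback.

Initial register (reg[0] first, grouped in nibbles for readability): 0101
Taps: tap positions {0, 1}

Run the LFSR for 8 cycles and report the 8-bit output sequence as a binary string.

01011110

tick  register→output (feedback)
  0  0101→0 (1)
  1  1011→1 (1)
  2  0111→0 (1)
  3  1111→1 (0)
  4  1110→1 (0)
  5  1100→1 (0)
  6  1000→1 (1)
  7  0001→0 (0)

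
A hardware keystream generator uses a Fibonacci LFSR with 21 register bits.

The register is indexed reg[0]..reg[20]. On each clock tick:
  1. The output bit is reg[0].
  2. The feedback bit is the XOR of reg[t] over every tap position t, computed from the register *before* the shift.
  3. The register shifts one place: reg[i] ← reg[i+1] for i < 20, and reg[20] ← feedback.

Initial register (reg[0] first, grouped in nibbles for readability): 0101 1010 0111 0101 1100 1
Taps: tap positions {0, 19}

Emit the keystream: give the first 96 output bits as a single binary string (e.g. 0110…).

010110100111010111001000111010011101100001010011101001110000001000011011110010101011111100011000

tick  register→output (feedback)
  0  010110100111010111001→0 (0)
  1  101101001110101110010→1 (0)
  2  011010011101011100100→0 (0)
  3  110100111010111001000→1 (1)
  4  101001110101110010001→1 (1)
  5  010011101011100100011→0 (1)
  6  100111010111001000111→1 (0)
  7  001110101110010001110→0 (1)
  8  011101011100100011101→0 (0)
  9  111010111001000111010→1 (0)
 10  110101110010001110100→1 (1)
 11  101011100100011101001→1 (1)
 12  010111001000111010011→0 (1)
 13  101110010001110100111→1 (0)
 14  011100100011101001110→0 (1)
 15  111001000111010011101→1 (1)
 16  110010001110100111011→1 (0)
 17  100100011101001110110→1 (0)
 18  001000111010011101100→0 (0)
 19  010001110100111011000→0 (0)
 20  100011101001110110000→1 (1)
 21  000111010011101100001→0 (0)
 22  001110100111011000010→0 (1)
 23  011101001110110000101→0 (0)
 24  111010011101100001010→1 (0)
 25  110100111011000010100→1 (1)
 26  101001110110000101001→1 (1)
 27  010011101100001010011→0 (1)
 28  100111011000010100111→1 (0)
 29  001110110000101001110→0 (1)
 30  011101100001010011101→0 (0)
 31  111011000010100111010→1 (0)
 32  110110000101001110100→1 (1)
 33  101100001010011101001→1 (1)
 34  011000010100111010011→0 (1)
 35  110000101001110100111→1 (0)
 36  100001010011101001110→1 (0)
 37  000010100111010011100→0 (0)
 38  000101001110100111000→0 (0)
 39  001010011101001110000→0 (0)
 40  010100111010011100000→0 (0)
 41  101001110100111000000→1 (1)
 42  010011101001110000001→0 (0)
 43  100111010011100000010→1 (0)
 44  001110100111000000100→0 (0)
 45  011101001110000001000→0 (0)
 46  111010011100000010000→1 (1)
 47  110100111000000100001→1 (1)
 48  101001110000001000011→1 (0)
 49  010011100000010000110→0 (1)
 50  100111000000100001101→1 (1)
 51  001110000001000011011→0 (1)
 52  011100000010000110111→0 (1)
 53  111000000100001101111→1 (0)
 54  110000001000011011110→1 (0)
 55  100000010000110111100→1 (1)
 56  000000100001101111001→0 (0)
 57  000001000011011110010→0 (1)
 58  000010000110111100101→0 (0)
 59  000100001101111001010→0 (1)
 60  001000011011110010101→0 (0)
 61  010000110111100101010→0 (1)
 62  100001101111001010101→1 (1)
 63  000011011110010101011→0 (1)
 64  000110111100101010111→0 (1)
 65  001101111001010101111→0 (1)
 66  011011110010101011111→0 (1)
 67  110111100101010111111→1 (0)
 68  101111001010101111110→1 (0)
 69  011110010101011111100→0 (0)
 70  111100101010111111000→1 (1)
 71  111001010101111110001→1 (1)
 72  110010101011111100011→1 (0)
 73  100101010111111000110→1 (0)
 74  001010101111110001100→0 (0)
 75  010101011111100011000→0 (0)
 76  101010111111000110000→1 (1)
 77  010101111110001100001→0 (0)
 78  101011111100011000010→1 (0)
 79  010111111000110000100→0 (0)
 80  101111110001100001000→1 (1)
 81  011111100011000010001→0 (0)
 82  111111000110000100010→1 (0)
 83  111110001100001000100→1 (1)
 84  111100011000010001001→1 (1)
 85  111000110000100010011→1 (0)
 86  110001100001000100110→1 (0)
 87  100011000010001001100→1 (1)
 88  000110000100010011001→0 (0)
 89  001100001000100110010→0 (1)
 90  011000010001001100101→0 (0)
 91  110000100010011001010→1 (0)
 92  100001000100110010100→1 (1)
 93  000010001001100101001→0 (0)
 94  000100010011001010010→0 (1)
 95  001000100110010100101→0 (0)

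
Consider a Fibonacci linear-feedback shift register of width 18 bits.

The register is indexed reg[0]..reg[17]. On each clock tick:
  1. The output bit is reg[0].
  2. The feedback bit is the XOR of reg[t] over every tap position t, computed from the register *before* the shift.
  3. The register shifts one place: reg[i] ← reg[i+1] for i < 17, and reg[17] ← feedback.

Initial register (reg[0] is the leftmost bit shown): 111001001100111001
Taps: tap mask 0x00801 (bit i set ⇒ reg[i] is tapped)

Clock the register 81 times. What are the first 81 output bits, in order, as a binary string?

111001001100111001100101111110000110100110101101010000001110101010000101001100001

tick  register→output (feedback)
  0  111001001100111001→1 (1)
  1  110010011001110011→1 (0)
  2  100100110011100110→1 (0)
  3  001001100111001100→0 (1)
  4  010011001110011001→0 (0)
  5  100110011100110010→1 (1)
  6  001100111001100101→0 (1)
  7  011001110011001011→0 (1)
  8  110011100110010111→1 (1)
  9  100111001100101111→1 (1)
 10  001110011001011111→0 (1)
 11  011100110010111111→0 (0)
 12  111001100101111110→1 (0)
 13  110011001011111100→1 (0)
 14  100110010111111000→1 (0)
 15  001100101111110000→0 (1)
 16  011001011111100001→0 (1)
 17  110010111111000011→1 (0)
 18  100101111110000110→1 (1)
 19  001011111100001101→0 (0)
 20  010111111000011010→0 (0)
 21  101111110000110100→1 (1)
 22  011111100001101001→0 (1)
 23  111111000011010011→1 (0)
 24  111110000110100110→1 (1)
 25  111100001101001101→1 (0)
 26  111000011010011010→1 (1)
 27  110000110100110101→1 (1)
 28  100001101001101011→1 (0)
 29  000011010011010110→0 (1)
 30  000110100110101101→0 (0)
 31  001101001101011010→0 (1)
 32  011010011010110101→0 (0)
 33  110100110101101010→1 (0)
 34  101001101011010100→1 (0)
 35  010011010110101000→0 (0)
 36  100110101101010000→1 (0)
 37  001101011010100000→0 (0)
 38  011010110101000000→0 (1)
 39  110101101010000001→1 (1)
 40  101011010100000011→1 (1)
 41  010110101000000111→0 (0)
 42  101101010000001110→1 (1)
 43  011010100000011101→0 (0)
 44  110101000000111010→1 (1)
 45  101010000001110101→1 (0)
 46  010100000011101010→0 (1)
 47  101000000111010101→1 (0)
 48  010000001110101010→0 (0)
 49  100000011101010100→1 (0)
 50  000000111010101000→0 (0)
 51  000001110101010000→0 (1)
 52  000011101010100001→0 (0)
 53  000111010101000010→0 (1)
 54  001110101010000101→0 (0)
 55  011101010100001010→0 (0)
 56  111010101000010100→1 (1)
 57  110101010000101001→1 (1)
 58  101010100001010011→1 (0)
 59  010101000010100110→0 (0)
 60  101010000101001100→1 (0)
 61  010100001010011000→0 (0)
 62  101000010100110000→1 (1)
 63  010000101001100001→0 (1)
 64  100001010011000011→1 (0)
 65  000010100110000110→0 (0)
 66  000101001100001100→0 (0)
 67  001010011000011000→0 (0)
 68  010100110000110000→0 (0)
 69  101001100001100000→1 (0)
 70  010011000011000000→0 (1)
 71  100110000110000001→1 (1)
 72  001100001100000011→0 (0)
 73  011000011000000110→0 (0)
 74  110000110000001100→1 (1)
 75  100001100000011001→1 (1)
 76  000011000000110011→0 (0)
 77  000110000001100110→0 (1)
 78  001100000011001101→0 (1)
 79  011000000110011011→0 (0)
 80  110000001100110110→1 (1)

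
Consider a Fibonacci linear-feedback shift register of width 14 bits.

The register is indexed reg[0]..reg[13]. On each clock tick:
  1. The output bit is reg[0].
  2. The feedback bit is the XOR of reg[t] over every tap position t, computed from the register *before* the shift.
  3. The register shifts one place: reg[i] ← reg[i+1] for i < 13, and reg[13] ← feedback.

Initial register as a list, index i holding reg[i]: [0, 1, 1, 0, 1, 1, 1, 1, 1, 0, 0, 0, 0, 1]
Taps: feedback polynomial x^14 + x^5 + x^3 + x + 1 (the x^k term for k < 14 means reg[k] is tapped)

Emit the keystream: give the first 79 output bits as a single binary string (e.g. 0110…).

0110111110000100111100001101001000110110100001001111110011010101111001011011011

tick  register→output (feedback)
  0  01101111100001→0 (0)
  1  11011111000010→1 (0)
  2  10111110000100→1 (1)
  3  01111100001001→0 (1)
  4  11111000010011→1 (1)
  5  11110000100111→1 (1)
  6  11100001001111→1 (0)
  7  11000010011110→1 (0)
  8  10000100111100→1 (0)
  9  00001001111000→0 (0)
 10  00010011110000→0 (1)
 11  00100111100001→0 (1)
 12  01001111000011→0 (0)
 13  10011110000110→1 (1)
 14  00111100001101→0 (0)
 15  01111000011010→0 (0)
 16  11110000110100→1 (1)
 17  11100001101001→1 (0)
 18  11000011010010→1 (0)
 19  10000110100100→1 (0)
 20  00001101001000→0 (1)
 21  00011010010001→0 (1)
 22  00110100100011→0 (0)
 23  01101001000110→0 (1)
 24  11010010001101→1 (1)
 25  10100100011011→1 (0)
 26  01001000110110→0 (1)
 27  10010001101101→1 (0)
 28  00100011011010→0 (0)
 29  01000110110100→0 (0)
 30  10001101101000→1 (0)
 31  00011011010000→0 (1)
 32  00110110100001→0 (0)
 33  01101101000010→0 (0)
 34  11011010000100→1 (1)
 35  10110100001001→1 (1)
 36  01101000010011→0 (1)
 37  11010000100111→1 (1)
 38  10100001001111→1 (1)
 39  01000010011111→0 (1)
 40  10000100111111→1 (0)
 41  00001001111110→0 (0)
 42  00010011111100→0 (1)
 43  00100111111001→0 (1)
 44  01001111110011→0 (0)
 45  10011111100110→1 (1)
 46  00111111001101→0 (0)
 47  01111110011010→0 (1)
 48  11111100110101→1 (0)
 49  11111001101010→1 (1)
 50  11110011010101→1 (1)
 51  11100110101011→1 (1)
 52  11001101010111→1 (1)
 53  10011010101111→1 (0)
 54  00110101011110→0 (0)
 55  01101010111100→0 (1)
 56  11010101111001→1 (0)
 57  10101011110010→1 (1)
 58  01010111100101→0 (1)
 59  10101111001011→1 (0)
 60  01011110010110→0 (1)
 61  10111100101101→1 (1)
 62  01111001011011→0 (0)
 63  11110010110110→1 (1)
 64  11100101101101→1 (1)
 65  11001011011011→1 (0)
 66  10010110110110→1 (1)
 67  00101101101101→0 (1)
 68  01011011011011→0 (0)
 69  10110110110110→1 (1)
 70  01101101101101→0 (0)
 71  11011011011010→1 (1)
 72  10110110110101→1 (1)
 73  01101101101011→0 (0)
 74  11011011010110→1 (1)
 75  10110110101101→1 (1)
 76  01101101011011→0 (0)
 77  11011010110110→1 (1)
 78  10110101101101→1 (1)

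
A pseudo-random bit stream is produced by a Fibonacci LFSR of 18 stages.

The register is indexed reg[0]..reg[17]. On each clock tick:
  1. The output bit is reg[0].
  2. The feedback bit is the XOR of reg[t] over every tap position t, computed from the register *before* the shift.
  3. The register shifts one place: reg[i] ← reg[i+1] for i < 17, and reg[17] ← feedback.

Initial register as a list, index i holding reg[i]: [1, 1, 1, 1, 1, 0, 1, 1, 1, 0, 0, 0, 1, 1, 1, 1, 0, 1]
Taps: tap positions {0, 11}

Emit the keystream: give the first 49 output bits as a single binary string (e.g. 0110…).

1111101110001111011000000010001110011111001101101

step | reg (before) | out | fb
   0 | 111110111000111101 | 1 | 1
   1 | 111101110001111011 | 1 | 0
   2 | 111011100011110110 | 1 | 0
   3 | 110111000111101100 | 1 | 0
   4 | 101110001111011000 | 1 | 0
   5 | 011100011110110000 | 0 | 0
   6 | 111000111101100000 | 1 | 0
   7 | 110001111011000000 | 1 | 0
   8 | 100011110110000000 | 1 | 1
   9 | 000111101100000001 | 0 | 0
  10 | 001111011000000010 | 0 | 0
  11 | 011110110000000100 | 0 | 0
  12 | 111101100000001000 | 1 | 1
  13 | 111011000000010001 | 1 | 1
  14 | 110110000000100011 | 1 | 1
  15 | 101100000001000111 | 1 | 0
  16 | 011000000010001110 | 0 | 0
  17 | 110000000100011100 | 1 | 1
  18 | 100000001000111001 | 1 | 1
  19 | 000000010001110011 | 0 | 1
  20 | 000000100011100111 | 0 | 1
  21 | 000001000111001111 | 0 | 1
  22 | 000010001110011111 | 0 | 0
  23 | 000100011100111110 | 0 | 0
  24 | 001000111001111100 | 0 | 1
  25 | 010001110011111001 | 0 | 1
  26 | 100011100111110011 | 1 | 0
  27 | 000111001111100110 | 0 | 1
  28 | 001110011111001101 | 0 | 1
  29 | 011100111110011011 | 0 | 0
  30 | 111001111100110110 | 1 | 1
  31 | 110011111001101101 | 1 | 0
  32 | 100111110011011010 | 1 | 0
  33 | 001111100110110100 | 0 | 0
  34 | 011111001101101000 | 0 | 1
  35 | 111110011011010001 | 1 | 0
  36 | 111100110110100010 | 1 | 1
  37 | 111001101101000101 | 1 | 0
  38 | 110011011010001010 | 1 | 1
  39 | 100110110100010101 | 1 | 1
  40 | 001101101000101011 | 0 | 0
  41 | 011011010001010110 | 0 | 1
  42 | 110110100010101101 | 1 | 1
  43 | 101101000101011011 | 1 | 0
  44 | 011010001010110110 | 0 | 0
  45 | 110100010101101100 | 1 | 0
  46 | 101000101011011000 | 1 | 0
  47 | 010001010110110000 | 0 | 0
  48 | 100010101101100000 | 1 | 0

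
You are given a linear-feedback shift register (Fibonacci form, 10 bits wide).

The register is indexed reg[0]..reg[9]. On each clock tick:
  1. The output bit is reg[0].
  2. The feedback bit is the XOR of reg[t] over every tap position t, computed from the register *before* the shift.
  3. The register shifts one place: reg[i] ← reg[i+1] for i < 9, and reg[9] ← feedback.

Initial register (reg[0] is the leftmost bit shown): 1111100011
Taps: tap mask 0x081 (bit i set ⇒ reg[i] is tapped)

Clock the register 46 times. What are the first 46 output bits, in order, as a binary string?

1111100011100010011101100101011101111010100011

tick  register→output (feedback)
  0  1111100011→1 (1)
  1  1111000111→1 (0)
  2  1110001110→1 (0)
  3  1100011100→1 (0)
  4  1000111000→1 (1)
  5  0001110001→0 (0)
  6  0011100010→0 (0)
  7  0111000100→0 (1)
  8  1110001001→1 (1)
  9  1100010011→1 (1)
 10  1000100111→1 (0)
 11  0001001110→0 (1)
 12  0010011101→0 (1)
 13  0100111011→0 (0)
 14  1001110110→1 (0)
 15  0011101100→0 (1)
 16  0111011001→0 (0)
 17  1110110010→1 (1)
 18  1101100101→1 (0)
 19  1011001010→1 (1)
 20  0110010101→0 (1)
 21  1100101011→1 (1)
 22  1001010111→1 (0)
 23  0010101110→0 (1)
 24  0101011101→0 (1)
 25  1010111011→1 (1)
 26  0101110111→0 (1)
 27  1011101111→1 (0)
 28  0111011110→0 (1)
 29  1110111101→1 (0)
 30  1101111010→1 (1)
 31  1011110101→1 (0)
 32  0111101010→0 (0)
 33  1111010100→1 (0)
 34  1110101000→1 (1)
 35  1101010001→1 (1)
 36  1010100011→1 (1)
 37  0101000111→0 (1)
 38  1010001111→1 (0)
 39  0100011110→0 (1)
 40  1000111101→1 (0)
 41  0001111010→0 (0)
 42  0011110100→0 (1)
 43  0111101001→0 (0)
 44  1111010010→1 (1)
 45  1110100101→1 (0)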